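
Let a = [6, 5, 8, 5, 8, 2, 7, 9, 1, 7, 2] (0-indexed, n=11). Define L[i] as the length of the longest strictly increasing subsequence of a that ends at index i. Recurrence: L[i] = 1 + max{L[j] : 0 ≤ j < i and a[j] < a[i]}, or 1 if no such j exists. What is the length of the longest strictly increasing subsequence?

3

   i    0    1    2    3    4    5    6    7    8    9   10
a[i]    6    5    8    5    8    2    7    9    1    7    2
L[i]    1    1    2    1    2    1    2    3    1    2    2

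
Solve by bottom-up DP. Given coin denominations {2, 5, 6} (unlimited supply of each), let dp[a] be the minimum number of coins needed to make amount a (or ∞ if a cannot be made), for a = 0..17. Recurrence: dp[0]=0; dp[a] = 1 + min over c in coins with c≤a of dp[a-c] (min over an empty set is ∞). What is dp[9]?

 a  0  1  2  3  4  5  6  7  8  9 10 11 12 13 14 15 16 17
dp  0  -  1  -  2  1  1  2  2  3  2  2  2  3  3  3  3  3
(- denotes ∞ / unreachable)

3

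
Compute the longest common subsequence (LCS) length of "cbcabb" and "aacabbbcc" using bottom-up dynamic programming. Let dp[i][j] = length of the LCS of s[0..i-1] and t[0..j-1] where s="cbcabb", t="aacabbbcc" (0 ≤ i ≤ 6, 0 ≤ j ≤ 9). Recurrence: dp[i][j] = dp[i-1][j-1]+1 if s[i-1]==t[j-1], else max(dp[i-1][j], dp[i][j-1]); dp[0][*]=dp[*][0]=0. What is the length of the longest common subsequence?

   ''  a  a  c  a  b  b  b  c  c
''  0  0  0  0  0  0  0  0  0  0
 c  0  0  0  1  1  1  1  1  1  1
 b  0  0  0  1  1  2  2  2  2  2
 c  0  0  0  1  1  2  2  2  3  3
 a  0  1  1  1  2  2  2  2  3  3
 b  0  1  1  1  2  3  3  3  3  3
 b  0  1  1  1  2  3  4  4  4  4

4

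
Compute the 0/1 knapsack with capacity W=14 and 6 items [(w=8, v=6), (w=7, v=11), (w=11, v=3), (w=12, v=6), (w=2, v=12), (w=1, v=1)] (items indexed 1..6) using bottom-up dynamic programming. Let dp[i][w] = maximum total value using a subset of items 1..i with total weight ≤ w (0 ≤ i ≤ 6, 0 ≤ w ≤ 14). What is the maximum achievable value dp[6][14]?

i\w   0   1   2   3   4   5   6   7   8   9  10  11  12  13  14
  0   0   0   0   0   0   0   0   0   0   0   0   0   0   0   0
  1   0   0   0   0   0   0   0   0   6   6   6   6   6   6   6
  2   0   0   0   0   0   0   0  11  11  11  11  11  11  11  11
  3   0   0   0   0   0   0   0  11  11  11  11  11  11  11  11
  4   0   0   0   0   0   0   0  11  11  11  11  11  11  11  11
  5   0   0  12  12  12  12  12  12  12  23  23  23  23  23  23
  6   0   1  12  13  13  13  13  13  13  23  24  24  24  24  24

24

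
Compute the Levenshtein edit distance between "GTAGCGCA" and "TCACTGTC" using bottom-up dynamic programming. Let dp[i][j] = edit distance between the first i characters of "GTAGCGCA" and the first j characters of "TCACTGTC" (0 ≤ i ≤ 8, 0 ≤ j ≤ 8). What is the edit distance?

   ''  T  C  A  C  T  G  T  C
''  0  1  2  3  4  5  6  7  8
 G  1  1  2  3  4  5  5  6  7
 T  2  1  2  3  4  4  5  5  6
 A  3  2  2  2  3  4  5  6  6
 G  4  3  3  3  3  4  4  5  6
 C  5  4  3  4  3  4  5  5  5
 G  6  5  4  4  4  4  4  5  6
 C  7  6  5  5  4  5  5  5  5
 A  8  7  6  5  5  5  6  6  6

6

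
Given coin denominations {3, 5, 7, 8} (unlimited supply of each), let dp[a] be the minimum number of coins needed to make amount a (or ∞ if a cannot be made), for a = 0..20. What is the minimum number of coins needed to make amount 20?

 a  0  1  2  3  4  5  6  7  8  9 10 11 12 13 14 15 16 17 18 19 20
dp  0  -  -  1  -  1  2  1  1  3  2  2  2  2  2  2  2  3  3  3  3
(- denotes ∞ / unreachable)

3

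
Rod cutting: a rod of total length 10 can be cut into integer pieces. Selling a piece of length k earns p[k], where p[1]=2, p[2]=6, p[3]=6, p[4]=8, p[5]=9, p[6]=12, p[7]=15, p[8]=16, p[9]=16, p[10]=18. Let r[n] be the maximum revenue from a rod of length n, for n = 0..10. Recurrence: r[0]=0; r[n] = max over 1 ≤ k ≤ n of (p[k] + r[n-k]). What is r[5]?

14

   n    0    1    2    3    4    5    6    7    8    9   10
r[n]    0    2    6    8   12   14   18   20   24   26   30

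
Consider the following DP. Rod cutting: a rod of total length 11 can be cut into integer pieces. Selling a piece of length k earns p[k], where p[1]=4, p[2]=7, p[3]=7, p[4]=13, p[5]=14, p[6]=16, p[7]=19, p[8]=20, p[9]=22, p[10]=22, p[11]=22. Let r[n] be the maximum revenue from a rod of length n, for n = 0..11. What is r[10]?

40

   n    0    1    2    3    4    5    6    7    8    9   10   11
r[n]    0    4    8   12   16   20   24   28   32   36   40   44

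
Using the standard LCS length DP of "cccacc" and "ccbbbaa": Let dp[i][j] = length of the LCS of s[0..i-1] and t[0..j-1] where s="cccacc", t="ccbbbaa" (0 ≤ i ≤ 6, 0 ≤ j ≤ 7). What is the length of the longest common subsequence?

3

   ''  c  c  b  b  b  a  a
''  0  0  0  0  0  0  0  0
 c  0  1  1  1  1  1  1  1
 c  0  1  2  2  2  2  2  2
 c  0  1  2  2  2  2  2  2
 a  0  1  2  2  2  2  3  3
 c  0  1  2  2  2  2  3  3
 c  0  1  2  2  2  2  3  3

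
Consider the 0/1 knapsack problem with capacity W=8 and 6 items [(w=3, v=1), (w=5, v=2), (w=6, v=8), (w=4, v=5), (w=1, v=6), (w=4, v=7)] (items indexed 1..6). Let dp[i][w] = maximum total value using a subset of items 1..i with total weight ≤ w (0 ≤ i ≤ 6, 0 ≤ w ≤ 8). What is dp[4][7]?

8

i\w   0   1   2   3   4   5   6   7   8
  0   0   0   0   0   0   0   0   0   0
  1   0   0   0   1   1   1   1   1   1
  2   0   0   0   1   1   2   2   2   3
  3   0   0   0   1   1   2   8   8   8
  4   0   0   0   1   5   5   8   8   8
  5   0   6   6   6   7  11  11  14  14
  6   0   6   6   6   7  13  13  14  14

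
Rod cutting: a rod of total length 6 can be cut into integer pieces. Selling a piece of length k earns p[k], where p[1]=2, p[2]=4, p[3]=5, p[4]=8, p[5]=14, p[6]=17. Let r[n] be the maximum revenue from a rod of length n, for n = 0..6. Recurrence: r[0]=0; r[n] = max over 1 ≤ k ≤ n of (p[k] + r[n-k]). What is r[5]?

   n    0    1    2    3    4    5    6
r[n]    0    2    4    6    8   14   17

14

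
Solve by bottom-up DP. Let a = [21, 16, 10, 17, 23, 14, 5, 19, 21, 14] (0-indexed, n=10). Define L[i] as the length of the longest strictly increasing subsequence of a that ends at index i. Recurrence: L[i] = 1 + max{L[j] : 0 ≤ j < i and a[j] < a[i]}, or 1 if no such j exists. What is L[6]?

1

   i    0    1    2    3    4    5    6    7    8    9
a[i]   21   16   10   17   23   14    5   19   21   14
L[i]    1    1    1    2    3    2    1    3    4    2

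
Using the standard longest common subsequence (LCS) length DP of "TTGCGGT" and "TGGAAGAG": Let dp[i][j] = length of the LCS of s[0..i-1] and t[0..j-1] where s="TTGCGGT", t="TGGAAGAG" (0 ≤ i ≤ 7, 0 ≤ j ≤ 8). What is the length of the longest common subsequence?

4

   ''  T  G  G  A  A  G  A  G
''  0  0  0  0  0  0  0  0  0
 T  0  1  1  1  1  1  1  1  1
 T  0  1  1  1  1  1  1  1  1
 G  0  1  2  2  2  2  2  2  2
 C  0  1  2  2  2  2  2  2  2
 G  0  1  2  3  3  3  3  3  3
 G  0  1  2  3  3  3  4  4  4
 T  0  1  2  3  3  3  4  4  4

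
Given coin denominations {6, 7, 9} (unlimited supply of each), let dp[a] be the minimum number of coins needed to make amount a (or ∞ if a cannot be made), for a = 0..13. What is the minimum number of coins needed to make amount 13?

 a  0  1  2  3  4  5  6  7  8  9 10 11 12 13
dp  0  -  -  -  -  -  1  1  -  1  -  -  2  2
(- denotes ∞ / unreachable)

2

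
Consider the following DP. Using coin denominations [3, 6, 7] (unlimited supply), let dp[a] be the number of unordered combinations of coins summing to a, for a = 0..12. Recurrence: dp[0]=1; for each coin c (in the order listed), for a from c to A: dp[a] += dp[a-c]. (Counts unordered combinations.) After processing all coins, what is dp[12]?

3

after  coin     0     1     2     3     4     5     6     7     8     9    10    11    12
          3     1     0     0     1     0     0     1     0     0     1     0     0     1
          6     1     0     0     1     0     0     2     0     0     2     0     0     3
          7     1     0     0     1     0     0     2     1     0     2     1     0     3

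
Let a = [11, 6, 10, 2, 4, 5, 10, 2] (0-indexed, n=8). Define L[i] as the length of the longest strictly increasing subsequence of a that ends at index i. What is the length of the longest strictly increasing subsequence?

   i    0    1    2    3    4    5    6    7
a[i]   11    6   10    2    4    5   10    2
L[i]    1    1    2    1    2    3    4    1

4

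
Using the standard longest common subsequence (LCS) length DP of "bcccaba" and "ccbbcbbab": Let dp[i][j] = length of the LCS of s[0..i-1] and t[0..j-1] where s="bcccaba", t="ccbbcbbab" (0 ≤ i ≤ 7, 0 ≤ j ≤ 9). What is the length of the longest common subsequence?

   ''  c  c  b  b  c  b  b  a  b
''  0  0  0  0  0  0  0  0  0  0
 b  0  0  0  1  1  1  1  1  1  1
 c  0  1  1  1  1  2  2  2  2  2
 c  0  1  2  2  2  2  2  2  2  2
 c  0  1  2  2  2  3  3  3  3  3
 a  0  1  2  2  2  3  3  3  4  4
 b  0  1  2  3  3  3  4  4  4  5
 a  0  1  2  3  3  3  4  4  5  5

5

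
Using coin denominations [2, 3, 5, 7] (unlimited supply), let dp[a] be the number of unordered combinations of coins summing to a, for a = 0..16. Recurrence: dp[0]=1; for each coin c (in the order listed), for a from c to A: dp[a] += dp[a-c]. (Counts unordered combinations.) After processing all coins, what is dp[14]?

after  coin     0     1     2     3     4     5     6     7     8     9    10    11    12    13    14    15    16
          2     1     0     1     0     1     0     1     0     1     0     1     0     1     0     1     0     1
          3     1     0     1     1     1     1     2     1     2     2     2     2     3     2     3     3     3
          5     1     0     1     1     1     2     2     2     3     3     4     4     5     5     6     7     7
          7     1     0     1     1     1     2     2     3     3     4     5     5     7     7     9    10    11

9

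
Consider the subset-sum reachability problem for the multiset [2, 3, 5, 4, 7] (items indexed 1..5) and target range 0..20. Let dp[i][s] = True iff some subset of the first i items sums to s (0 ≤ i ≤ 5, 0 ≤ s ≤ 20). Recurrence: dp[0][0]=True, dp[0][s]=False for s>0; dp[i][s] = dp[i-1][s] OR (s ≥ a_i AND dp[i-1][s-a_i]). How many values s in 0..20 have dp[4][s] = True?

i\s   0   1   2   3   4   5   6   7   8   9  10  11  12  13  14  15  16  17  18  19  20
  0   T   F   F   F   F   F   F   F   F   F   F   F   F   F   F   F   F   F   F   F   F
  1   T   F   T   F   F   F   F   F   F   F   F   F   F   F   F   F   F   F   F   F   F
  2   T   F   T   T   F   T   F   F   F   F   F   F   F   F   F   F   F   F   F   F   F
  3   T   F   T   T   F   T   F   T   T   F   T   F   F   F   F   F   F   F   F   F   F
  4   T   F   T   T   T   T   T   T   T   T   T   T   T   F   T   F   F   F   F   F   F
  5   T   F   T   T   T   T   T   T   T   T   T   T   T   T   T   T   T   T   T   T   F

13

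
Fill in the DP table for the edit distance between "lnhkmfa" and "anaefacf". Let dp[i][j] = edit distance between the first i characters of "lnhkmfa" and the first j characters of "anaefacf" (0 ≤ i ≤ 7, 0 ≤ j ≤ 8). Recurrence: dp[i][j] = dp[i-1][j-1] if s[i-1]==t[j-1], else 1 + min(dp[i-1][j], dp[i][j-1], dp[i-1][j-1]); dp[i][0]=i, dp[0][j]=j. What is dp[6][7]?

   ''  a  n  a  e  f  a  c  f
''  0  1  2  3  4  5  6  7  8
 l  1  1  2  3  4  5  6  7  8
 n  2  2  1  2  3  4  5  6  7
 h  3  3  2  2  3  4  5  6  7
 k  4  4  3  3  3  4  5  6  7
 m  5  5  4  4  4  4  5  6  7
 f  6  6  5  5  5  4  5  6  6
 a  7  6  6  5  6  5  4  5  6

6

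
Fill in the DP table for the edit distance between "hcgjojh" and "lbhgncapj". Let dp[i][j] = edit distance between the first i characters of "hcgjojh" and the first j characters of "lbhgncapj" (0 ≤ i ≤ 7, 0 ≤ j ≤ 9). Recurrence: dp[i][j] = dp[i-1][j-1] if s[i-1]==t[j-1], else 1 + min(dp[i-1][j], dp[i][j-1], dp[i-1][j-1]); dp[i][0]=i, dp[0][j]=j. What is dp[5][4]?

   ''  l  b  h  g  n  c  a  p  j
''  0  1  2  3  4  5  6  7  8  9
 h  1  1  2  2  3  4  5  6  7  8
 c  2  2  2  3  3  4  4  5  6  7
 g  3  3  3  3  3  4  5  5  6  7
 j  4  4  4  4  4  4  5  6  6  6
 o  5  5  5  5  5  5  5  6  7  7
 j  6  6  6  6  6  6  6  6  7  7
 h  7  7  7  6  7  7  7  7  7  8

5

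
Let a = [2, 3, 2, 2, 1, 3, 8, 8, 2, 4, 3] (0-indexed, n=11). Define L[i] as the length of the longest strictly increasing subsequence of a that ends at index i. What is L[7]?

   i    0    1    2    3    4    5    6    7    8    9   10
a[i]    2    3    2    2    1    3    8    8    2    4    3
L[i]    1    2    1    1    1    2    3    3    2    3    3

3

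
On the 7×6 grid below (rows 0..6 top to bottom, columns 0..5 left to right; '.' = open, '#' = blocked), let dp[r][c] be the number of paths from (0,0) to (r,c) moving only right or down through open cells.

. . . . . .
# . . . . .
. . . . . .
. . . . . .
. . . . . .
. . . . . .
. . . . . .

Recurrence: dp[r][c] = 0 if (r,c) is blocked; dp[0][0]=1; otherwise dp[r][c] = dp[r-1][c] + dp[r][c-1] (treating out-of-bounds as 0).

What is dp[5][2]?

r\c   0   1   2   3   4   5
  0   1   1   1   1   1   1
  1   0   1   2   3   4   5
  2   0   1   3   6  10  15
  3   0   1   4  10  20  35
  4   0   1   5  15  35  70
  5   0   1   6  21  56 126
  6   0   1   7  28  84 210

6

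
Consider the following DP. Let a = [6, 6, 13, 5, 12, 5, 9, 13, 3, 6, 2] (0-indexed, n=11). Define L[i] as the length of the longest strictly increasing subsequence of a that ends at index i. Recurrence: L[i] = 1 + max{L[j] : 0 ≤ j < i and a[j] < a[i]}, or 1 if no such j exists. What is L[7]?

   i    0    1    2    3    4    5    6    7    8    9   10
a[i]    6    6   13    5   12    5    9   13    3    6    2
L[i]    1    1    2    1    2    1    2    3    1    2    1

3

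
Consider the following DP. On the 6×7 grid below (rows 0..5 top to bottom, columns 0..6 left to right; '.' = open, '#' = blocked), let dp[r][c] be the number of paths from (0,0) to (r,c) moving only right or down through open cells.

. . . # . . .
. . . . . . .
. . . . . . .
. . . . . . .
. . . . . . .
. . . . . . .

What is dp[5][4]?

120

r\c   0   1   2   3   4   5   6
  0   1   1   1   0   0   0   0
  1   1   2   3   3   3   3   3
  2   1   3   6   9  12  15  18
  3   1   4  10  19  31  46  64
  4   1   5  15  34  65 111 175
  5   1   6  21  55 120 231 406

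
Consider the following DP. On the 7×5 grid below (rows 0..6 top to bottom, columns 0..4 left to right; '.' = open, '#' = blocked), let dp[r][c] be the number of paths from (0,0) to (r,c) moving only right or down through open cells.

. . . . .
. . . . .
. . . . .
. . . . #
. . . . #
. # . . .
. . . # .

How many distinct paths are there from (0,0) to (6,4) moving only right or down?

r\c   0   1   2   3   4
  0   1   1   1   1   1
  1   1   2   3   4   5
  2   1   3   6  10  15
  3   1   4  10  20   0
  4   1   5  15  35   0
  5   1   0  15  50  50
  6   1   1  16   0  50

50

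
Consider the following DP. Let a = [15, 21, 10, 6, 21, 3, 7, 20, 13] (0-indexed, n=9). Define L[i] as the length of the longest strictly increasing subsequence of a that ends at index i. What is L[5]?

1

   i    0    1    2    3    4    5    6    7    8
a[i]   15   21   10    6   21    3    7   20   13
L[i]    1    2    1    1    2    1    2    3    3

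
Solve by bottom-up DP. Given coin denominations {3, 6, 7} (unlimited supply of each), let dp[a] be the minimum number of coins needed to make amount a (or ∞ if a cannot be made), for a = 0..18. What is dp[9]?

 a  0  1  2  3  4  5  6  7  8  9 10 11 12 13 14 15 16 17 18
dp  0  -  -  1  -  -  1  1  -  2  2  -  2  2  2  3  3  3  3
(- denotes ∞ / unreachable)

2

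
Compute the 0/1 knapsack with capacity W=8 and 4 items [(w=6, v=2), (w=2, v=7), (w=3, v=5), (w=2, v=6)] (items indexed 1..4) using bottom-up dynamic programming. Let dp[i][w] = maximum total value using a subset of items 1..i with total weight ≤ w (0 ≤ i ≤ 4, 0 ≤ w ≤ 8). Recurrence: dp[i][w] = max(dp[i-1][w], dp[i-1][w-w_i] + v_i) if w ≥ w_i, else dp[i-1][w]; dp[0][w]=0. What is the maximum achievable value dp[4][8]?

i\w   0   1   2   3   4   5   6   7   8
  0   0   0   0   0   0   0   0   0   0
  1   0   0   0   0   0   0   2   2   2
  2   0   0   7   7   7   7   7   7   9
  3   0   0   7   7   7  12  12  12  12
  4   0   0   7   7  13  13  13  18  18

18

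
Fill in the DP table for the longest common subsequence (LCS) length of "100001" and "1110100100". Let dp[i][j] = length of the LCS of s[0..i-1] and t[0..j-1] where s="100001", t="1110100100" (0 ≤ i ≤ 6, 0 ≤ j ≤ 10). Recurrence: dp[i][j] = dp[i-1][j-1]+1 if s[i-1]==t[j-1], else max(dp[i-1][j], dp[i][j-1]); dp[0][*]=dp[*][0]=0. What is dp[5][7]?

   ''  1  1  1  0  1  0  0  1  0  0
''  0  0  0  0  0  0  0  0  0  0  0
 1  0  1  1  1  1  1  1  1  1  1  1
 0  0  1  1  1  2  2  2  2  2  2  2
 0  0  1  1  1  2  2  3  3  3  3  3
 0  0  1  1  1  2  2  3  4  4  4  4
 0  0  1  1  1  2  2  3  4  4  5  5
 1  0  1  2  2  2  3  3  4  5  5  5

4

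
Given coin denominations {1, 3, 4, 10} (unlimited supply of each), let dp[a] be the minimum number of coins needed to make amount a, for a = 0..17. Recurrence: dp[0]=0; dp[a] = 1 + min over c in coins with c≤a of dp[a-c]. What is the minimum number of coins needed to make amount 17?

3

 a  0  1  2  3  4  5  6  7  8  9 10 11 12 13 14 15 16 17
dp  0  1  2  1  1  2  2  2  2  3  1  2  3  2  2  3  3  3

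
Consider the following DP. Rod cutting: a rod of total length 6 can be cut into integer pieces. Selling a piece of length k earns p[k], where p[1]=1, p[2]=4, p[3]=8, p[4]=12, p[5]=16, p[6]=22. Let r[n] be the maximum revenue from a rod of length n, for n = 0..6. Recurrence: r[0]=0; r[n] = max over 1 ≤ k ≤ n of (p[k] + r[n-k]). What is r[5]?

   n    0    1    2    3    4    5    6
r[n]    0    1    4    8   12   16   22

16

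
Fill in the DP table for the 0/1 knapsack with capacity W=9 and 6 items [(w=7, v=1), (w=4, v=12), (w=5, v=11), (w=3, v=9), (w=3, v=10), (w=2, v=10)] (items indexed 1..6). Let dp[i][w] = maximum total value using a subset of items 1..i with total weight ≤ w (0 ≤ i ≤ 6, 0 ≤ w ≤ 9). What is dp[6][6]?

22

i\w   0   1   2   3   4   5   6   7   8   9
  0   0   0   0   0   0   0   0   0   0   0
  1   0   0   0   0   0   0   0   1   1   1
  2   0   0   0   0  12  12  12  12  12  12
  3   0   0   0   0  12  12  12  12  12  23
  4   0   0   0   9  12  12  12  21  21  23
  5   0   0   0  10  12  12  19  22  22  23
  6   0   0  10  10  12  20  22  22  29  32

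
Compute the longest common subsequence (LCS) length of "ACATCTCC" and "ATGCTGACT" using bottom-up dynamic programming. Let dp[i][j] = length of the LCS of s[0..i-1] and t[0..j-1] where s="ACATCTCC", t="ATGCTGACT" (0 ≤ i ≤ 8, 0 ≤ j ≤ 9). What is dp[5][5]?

   ''  A  T  G  C  T  G  A  C  T
''  0  0  0  0  0  0  0  0  0  0
 A  0  1  1  1  1  1  1  1  1  1
 C  0  1  1  1  2  2  2  2  2  2
 A  0  1  1  1  2  2  2  3  3  3
 T  0  1  2  2  2  3  3  3  3  4
 C  0  1  2  2  3  3  3  3  4  4
 T  0  1  2  2  3  4  4  4  4  5
 C  0  1  2  2  3  4  4  4  5  5
 C  0  1  2  2  3  4  4  4  5  5

3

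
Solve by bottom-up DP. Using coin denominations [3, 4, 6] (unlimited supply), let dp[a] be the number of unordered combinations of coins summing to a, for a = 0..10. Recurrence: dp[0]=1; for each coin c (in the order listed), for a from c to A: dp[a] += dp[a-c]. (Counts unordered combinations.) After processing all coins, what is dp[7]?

after  coin     0     1     2     3     4     5     6     7     8     9    10
          3     1     0     0     1     0     0     1     0     0     1     0
          4     1     0     0     1     1     0     1     1     1     1     1
          6     1     0     0     1     1     0     2     1     1     2     2

1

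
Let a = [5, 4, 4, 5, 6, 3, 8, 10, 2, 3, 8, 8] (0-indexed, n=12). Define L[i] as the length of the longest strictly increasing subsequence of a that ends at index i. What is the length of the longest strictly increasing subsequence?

5

   i    0    1    2    3    4    5    6    7    8    9   10   11
a[i]    5    4    4    5    6    3    8   10    2    3    8    8
L[i]    1    1    1    2    3    1    4    5    1    2    4    4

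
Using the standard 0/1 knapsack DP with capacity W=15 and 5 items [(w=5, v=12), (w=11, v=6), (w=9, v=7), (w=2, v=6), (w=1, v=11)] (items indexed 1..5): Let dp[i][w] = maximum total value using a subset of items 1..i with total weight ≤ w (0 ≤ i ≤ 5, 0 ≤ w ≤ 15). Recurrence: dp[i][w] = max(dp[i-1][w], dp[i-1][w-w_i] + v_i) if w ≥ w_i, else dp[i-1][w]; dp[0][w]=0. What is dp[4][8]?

18

i\w   0   1   2   3   4   5   6   7   8   9  10  11  12  13  14  15
  0   0   0   0   0   0   0   0   0   0   0   0   0   0   0   0   0
  1   0   0   0   0   0  12  12  12  12  12  12  12  12  12  12  12
  2   0   0   0   0   0  12  12  12  12  12  12  12  12  12  12  12
  3   0   0   0   0   0  12  12  12  12  12  12  12  12  12  19  19
  4   0   0   6   6   6  12  12  18  18  18  18  18  18  18  19  19
  5   0  11  11  17  17  17  23  23  29  29  29  29  29  29  29  30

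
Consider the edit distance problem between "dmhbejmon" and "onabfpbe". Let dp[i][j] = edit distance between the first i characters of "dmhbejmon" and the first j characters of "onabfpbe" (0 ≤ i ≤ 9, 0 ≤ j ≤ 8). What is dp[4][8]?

   ''  o  n  a  b  f  p  b  e
''  0  1  2  3  4  5  6  7  8
 d  1  1  2  3  4  5  6  7  8
 m  2  2  2  3  4  5  6  7  8
 h  3  3  3  3  4  5  6  7  8
 b  4  4  4  4  3  4  5  6  7
 e  5  5  5  5  4  4  5  6  6
 j  6  6  6  6  5  5  5  6  7
 m  7  7  7  7  6  6  6  6  7
 o  8  7  8  8  7  7  7  7  7
 n  9  8  7  8  8  8  8  8  8

7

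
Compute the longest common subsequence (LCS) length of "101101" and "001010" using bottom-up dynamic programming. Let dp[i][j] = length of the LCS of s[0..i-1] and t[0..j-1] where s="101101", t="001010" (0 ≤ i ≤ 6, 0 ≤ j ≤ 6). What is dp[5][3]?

   ''  0  0  1  0  1  0
''  0  0  0  0  0  0  0
 1  0  0  0  1  1  1  1
 0  0  1  1  1  2  2  2
 1  0  1  1  2  2  3  3
 1  0  1  1  2  2  3  3
 0  0  1  2  2  3  3  4
 1  0  1  2  3  3  4  4

2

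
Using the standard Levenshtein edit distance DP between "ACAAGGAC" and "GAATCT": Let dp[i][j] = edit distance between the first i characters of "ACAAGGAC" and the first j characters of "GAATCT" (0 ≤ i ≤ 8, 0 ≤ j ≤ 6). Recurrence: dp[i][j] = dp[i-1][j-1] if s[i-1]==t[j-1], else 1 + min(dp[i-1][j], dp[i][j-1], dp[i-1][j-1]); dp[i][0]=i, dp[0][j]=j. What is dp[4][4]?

   ''  G  A  A  T  C  T
''  0  1  2  3  4  5  6
 A  1  1  1  2  3  4  5
 C  2  2  2  2  3  3  4
 A  3  3  2  2  3  4  4
 A  4  4  3  2  3  4  5
 G  5  4  4  3  3  4  5
 G  6  5  5  4  4  4  5
 A  7  6  5  5  5  5  5
 C  8  7  6  6  6  5  6

3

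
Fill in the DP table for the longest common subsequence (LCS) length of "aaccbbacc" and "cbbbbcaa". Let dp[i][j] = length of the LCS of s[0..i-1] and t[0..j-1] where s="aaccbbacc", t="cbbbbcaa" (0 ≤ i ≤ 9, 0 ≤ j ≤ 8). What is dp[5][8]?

   ''  c  b  b  b  b  c  a  a
''  0  0  0  0  0  0  0  0  0
 a  0  0  0  0  0  0  0  1  1
 a  0  0  0  0  0  0  0  1  2
 c  0  1  1  1  1  1  1  1  2
 c  0  1  1  1  1  1  2  2  2
 b  0  1  2  2  2  2  2  2  2
 b  0  1  2  3  3  3  3  3  3
 a  0  1  2  3  3  3  3  4  4
 c  0  1  2  3  3  3  4  4  4
 c  0  1  2  3  3  3  4  4  4

2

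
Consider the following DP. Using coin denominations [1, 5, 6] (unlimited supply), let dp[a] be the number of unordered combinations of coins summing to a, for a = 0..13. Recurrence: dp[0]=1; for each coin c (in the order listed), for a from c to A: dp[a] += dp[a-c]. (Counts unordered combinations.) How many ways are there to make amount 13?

after  coin     0     1     2     3     4     5     6     7     8     9    10    11    12    13
          1     1     1     1     1     1     1     1     1     1     1     1     1     1     1
          5     1     1     1     1     1     2     2     2     2     2     3     3     3     3
          6     1     1     1     1     1     2     3     3     3     3     4     5     6     6

6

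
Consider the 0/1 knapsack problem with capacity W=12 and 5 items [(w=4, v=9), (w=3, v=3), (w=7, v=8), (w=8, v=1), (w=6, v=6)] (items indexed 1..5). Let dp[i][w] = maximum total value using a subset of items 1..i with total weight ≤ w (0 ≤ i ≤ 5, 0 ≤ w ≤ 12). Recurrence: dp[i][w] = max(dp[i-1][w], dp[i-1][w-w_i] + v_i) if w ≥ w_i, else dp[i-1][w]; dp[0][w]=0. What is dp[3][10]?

i\w   0   1   2   3   4   5   6   7   8   9  10  11  12
  0   0   0   0   0   0   0   0   0   0   0   0   0   0
  1   0   0   0   0   9   9   9   9   9   9   9   9   9
  2   0   0   0   3   9   9   9  12  12  12  12  12  12
  3   0   0   0   3   9   9   9  12  12  12  12  17  17
  4   0   0   0   3   9   9   9  12  12  12  12  17  17
  5   0   0   0   3   9   9   9  12  12  12  15  17  17

12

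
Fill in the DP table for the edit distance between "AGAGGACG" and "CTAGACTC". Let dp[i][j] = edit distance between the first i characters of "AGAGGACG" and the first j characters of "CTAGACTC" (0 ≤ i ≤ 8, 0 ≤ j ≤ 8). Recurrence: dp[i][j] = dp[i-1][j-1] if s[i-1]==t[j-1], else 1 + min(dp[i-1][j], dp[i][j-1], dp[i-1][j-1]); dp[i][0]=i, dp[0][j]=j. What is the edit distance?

5

   ''  C  T  A  G  A  C  T  C
''  0  1  2  3  4  5  6  7  8
 A  1  1  2  2  3  4  5  6  7
 G  2  2  2  3  2  3  4  5  6
 A  3  3  3  2  3  2  3  4  5
 G  4  4  4  3  2  3  3  4  5
 G  5  5  5  4  3  3  4  4  5
 A  6  6  6  5  4  3  4  5  5
 C  7  6  7  6  5  4  3  4  5
 G  8  7  7  7  6  5  4  4  5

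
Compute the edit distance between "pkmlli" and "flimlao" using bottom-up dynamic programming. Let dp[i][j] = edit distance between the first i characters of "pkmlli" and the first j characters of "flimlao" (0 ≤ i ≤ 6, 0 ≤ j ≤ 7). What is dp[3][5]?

4

   ''  f  l  i  m  l  a  o
''  0  1  2  3  4  5  6  7
 p  1  1  2  3  4  5  6  7
 k  2  2  2  3  4  5  6  7
 m  3  3  3  3  3  4  5  6
 l  4  4  3  4  4  3  4  5
 l  5  5  4  4  5  4  4  5
 i  6  6  5  4  5  5  5  5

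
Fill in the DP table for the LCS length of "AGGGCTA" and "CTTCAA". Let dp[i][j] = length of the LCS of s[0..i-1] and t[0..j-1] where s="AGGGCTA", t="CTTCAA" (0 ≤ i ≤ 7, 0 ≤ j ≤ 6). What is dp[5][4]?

1

   ''  C  T  T  C  A  A
''  0  0  0  0  0  0  0
 A  0  0  0  0  0  1  1
 G  0  0  0  0  0  1  1
 G  0  0  0  0  0  1  1
 G  0  0  0  0  0  1  1
 C  0  1  1  1  1  1  1
 T  0  1  2  2  2  2  2
 A  0  1  2  2  2  3  3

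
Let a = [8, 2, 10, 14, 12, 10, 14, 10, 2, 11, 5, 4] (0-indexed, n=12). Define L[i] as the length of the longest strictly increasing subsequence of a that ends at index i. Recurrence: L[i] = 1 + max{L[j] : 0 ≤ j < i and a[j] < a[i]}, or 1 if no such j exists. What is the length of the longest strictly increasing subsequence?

4

   i    0    1    2    3    4    5    6    7    8    9   10   11
a[i]    8    2   10   14   12   10   14   10    2   11    5    4
L[i]    1    1    2    3    3    2    4    2    1    3    2    2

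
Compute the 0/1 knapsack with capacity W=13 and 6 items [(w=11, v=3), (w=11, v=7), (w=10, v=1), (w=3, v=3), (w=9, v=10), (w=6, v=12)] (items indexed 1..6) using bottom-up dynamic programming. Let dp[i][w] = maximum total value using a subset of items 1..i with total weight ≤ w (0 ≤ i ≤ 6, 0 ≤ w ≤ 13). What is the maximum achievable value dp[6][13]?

i\w   0   1   2   3   4   5   6   7   8   9  10  11  12  13
  0   0   0   0   0   0   0   0   0   0   0   0   0   0   0
  1   0   0   0   0   0   0   0   0   0   0   0   3   3   3
  2   0   0   0   0   0   0   0   0   0   0   0   7   7   7
  3   0   0   0   0   0   0   0   0   0   0   1   7   7   7
  4   0   0   0   3   3   3   3   3   3   3   3   7   7   7
  5   0   0   0   3   3   3   3   3   3  10  10  10  13  13
  6   0   0   0   3   3   3  12  12  12  15  15  15  15  15

15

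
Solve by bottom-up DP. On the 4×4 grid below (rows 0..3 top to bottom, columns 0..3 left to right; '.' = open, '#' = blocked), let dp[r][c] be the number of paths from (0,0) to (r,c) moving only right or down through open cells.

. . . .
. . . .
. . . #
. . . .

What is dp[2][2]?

6

r\c   0   1   2   3
  0   1   1   1   1
  1   1   2   3   4
  2   1   3   6   0
  3   1   4  10  10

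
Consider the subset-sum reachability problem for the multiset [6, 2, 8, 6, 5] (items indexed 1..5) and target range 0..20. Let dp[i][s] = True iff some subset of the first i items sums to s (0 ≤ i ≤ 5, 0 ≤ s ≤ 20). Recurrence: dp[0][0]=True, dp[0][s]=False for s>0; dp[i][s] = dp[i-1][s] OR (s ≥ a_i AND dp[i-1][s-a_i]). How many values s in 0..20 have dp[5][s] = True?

16

i\s   0   1   2   3   4   5   6   7   8   9  10  11  12  13  14  15  16  17  18  19  20
  0   T   F   F   F   F   F   F   F   F   F   F   F   F   F   F   F   F   F   F   F   F
  1   T   F   F   F   F   F   T   F   F   F   F   F   F   F   F   F   F   F   F   F   F
  2   T   F   T   F   F   F   T   F   T   F   F   F   F   F   F   F   F   F   F   F   F
  3   T   F   T   F   F   F   T   F   T   F   T   F   F   F   T   F   T   F   F   F   F
  4   T   F   T   F   F   F   T   F   T   F   T   F   T   F   T   F   T   F   F   F   T
  5   T   F   T   F   F   T   T   T   T   F   T   T   T   T   T   T   T   T   F   T   T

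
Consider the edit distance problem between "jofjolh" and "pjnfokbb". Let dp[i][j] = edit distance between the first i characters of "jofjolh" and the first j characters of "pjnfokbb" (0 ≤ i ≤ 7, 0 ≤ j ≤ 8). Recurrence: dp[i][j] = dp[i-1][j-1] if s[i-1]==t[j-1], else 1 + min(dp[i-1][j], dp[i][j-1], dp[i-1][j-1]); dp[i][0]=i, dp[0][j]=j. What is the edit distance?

6

   ''  p  j  n  f  o  k  b  b
''  0  1  2  3  4  5  6  7  8
 j  1  1  1  2  3  4  5  6  7
 o  2  2  2  2  3  3  4  5  6
 f  3  3  3  3  2  3  4  5  6
 j  4  4  3  4  3  3  4  5  6
 o  5  5  4  4  4  3  4  5  6
 l  6  6  5  5  5  4  4  5  6
 h  7  7  6  6  6  5  5  5  6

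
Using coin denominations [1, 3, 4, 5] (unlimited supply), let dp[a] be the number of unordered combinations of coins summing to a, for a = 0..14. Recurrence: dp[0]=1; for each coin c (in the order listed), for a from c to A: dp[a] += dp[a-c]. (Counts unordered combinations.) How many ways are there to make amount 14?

23

after  coin     0     1     2     3     4     5     6     7     8     9    10    11    12    13    14
          1     1     1     1     1     1     1     1     1     1     1     1     1     1     1     1
          3     1     1     1     2     2     2     3     3     3     4     4     4     5     5     5
          4     1     1     1     2     3     3     4     5     6     7     8     9    11    12    13
          5     1     1     1     2     3     4     5     6     8    10    12    14    17    20    23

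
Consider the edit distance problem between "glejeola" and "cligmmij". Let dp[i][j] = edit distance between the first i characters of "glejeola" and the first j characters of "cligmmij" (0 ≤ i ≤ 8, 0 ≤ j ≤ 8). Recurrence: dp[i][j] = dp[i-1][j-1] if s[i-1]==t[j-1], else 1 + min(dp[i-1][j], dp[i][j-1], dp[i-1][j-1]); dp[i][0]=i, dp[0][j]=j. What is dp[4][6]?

   ''  c  l  i  g  m  m  i  j
''  0  1  2  3  4  5  6  7  8
 g  1  1  2  3  3  4  5  6  7
 l  2  2  1  2  3  4  5  6  7
 e  3  3  2  2  3  4  5  6  7
 j  4  4  3  3  3  4  5  6  6
 e  5  5  4  4  4  4  5  6  7
 o  6  6  5  5  5  5  5  6  7
 l  7  7  6  6  6  6  6  6  7
 a  8  8  7  7  7  7  7  7  7

5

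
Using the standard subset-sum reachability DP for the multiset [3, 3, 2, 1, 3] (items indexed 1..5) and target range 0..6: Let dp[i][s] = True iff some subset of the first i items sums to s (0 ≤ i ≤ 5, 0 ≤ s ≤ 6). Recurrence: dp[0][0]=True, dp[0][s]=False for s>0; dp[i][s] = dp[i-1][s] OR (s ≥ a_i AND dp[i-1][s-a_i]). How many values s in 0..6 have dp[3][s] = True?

i\s   0   1   2   3   4   5   6
  0   T   F   F   F   F   F   F
  1   T   F   F   T   F   F   F
  2   T   F   F   T   F   F   T
  3   T   F   T   T   F   T   T
  4   T   T   T   T   T   T   T
  5   T   T   T   T   T   T   T

5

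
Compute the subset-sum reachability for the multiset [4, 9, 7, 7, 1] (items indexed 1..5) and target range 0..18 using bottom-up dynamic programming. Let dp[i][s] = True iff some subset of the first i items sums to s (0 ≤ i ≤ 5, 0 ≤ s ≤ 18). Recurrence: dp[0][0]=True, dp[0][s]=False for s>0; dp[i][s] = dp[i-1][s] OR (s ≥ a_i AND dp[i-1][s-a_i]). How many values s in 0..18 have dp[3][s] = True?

i\s   0   1   2   3   4   5   6   7   8   9  10  11  12  13  14  15  16  17  18
  0   T   F   F   F   F   F   F   F   F   F   F   F   F   F   F   F   F   F   F
  1   T   F   F   F   T   F   F   F   F   F   F   F   F   F   F   F   F   F   F
  2   T   F   F   F   T   F   F   F   F   T   F   F   F   T   F   F   F   F   F
  3   T   F   F   F   T   F   F   T   F   T   F   T   F   T   F   F   T   F   F
  4   T   F   F   F   T   F   F   T   F   T   F   T   F   T   T   F   T   F   T
  5   T   T   F   F   T   T   F   T   T   T   T   T   T   T   T   T   T   T   T

7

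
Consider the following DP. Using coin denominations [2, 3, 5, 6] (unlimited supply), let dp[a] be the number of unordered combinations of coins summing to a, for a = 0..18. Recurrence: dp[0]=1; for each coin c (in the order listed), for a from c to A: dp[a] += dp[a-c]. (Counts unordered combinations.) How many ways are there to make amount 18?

after  coin     0     1     2     3     4     5     6     7     8     9    10    11    12    13    14    15    16    17    18
          2     1     0     1     0     1     0     1     0     1     0     1     0     1     0     1     0     1     0     1
          3     1     0     1     1     1     1     2     1     2     2     2     2     3     2     3     3     3     3     4
          5     1     0     1     1     1     2     2     2     3     3     4     4     5     5     6     7     7     8     9
          6     1     0     1     1     1     2     3     2     4     4     5     6     8     7    10    11    12    14    17

17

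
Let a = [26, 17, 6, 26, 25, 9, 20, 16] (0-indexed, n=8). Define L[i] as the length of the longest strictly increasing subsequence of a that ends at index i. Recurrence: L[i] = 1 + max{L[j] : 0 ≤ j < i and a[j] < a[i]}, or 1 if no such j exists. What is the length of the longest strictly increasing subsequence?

   i    0    1    2    3    4    5    6    7
a[i]   26   17    6   26   25    9   20   16
L[i]    1    1    1    2    2    2    3    3

3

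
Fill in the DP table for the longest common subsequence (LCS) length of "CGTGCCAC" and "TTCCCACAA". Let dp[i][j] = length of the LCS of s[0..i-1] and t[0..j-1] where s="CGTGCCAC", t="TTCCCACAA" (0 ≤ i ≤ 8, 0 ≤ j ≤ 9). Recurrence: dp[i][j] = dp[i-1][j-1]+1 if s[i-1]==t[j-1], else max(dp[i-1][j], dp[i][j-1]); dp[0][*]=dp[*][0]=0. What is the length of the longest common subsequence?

   ''  T  T  C  C  C  A  C  A  A
''  0  0  0  0  0  0  0  0  0  0
 C  0  0  0  1  1  1  1  1  1  1
 G  0  0  0  1  1  1  1  1  1  1
 T  0  1  1  1  1  1  1  1  1  1
 G  0  1  1  1  1  1  1  1  1  1
 C  0  1  1  2  2  2  2  2  2  2
 C  0  1  1  2  3  3  3  3  3  3
 A  0  1  1  2  3  3  4  4  4  4
 C  0  1  1  2  3  4  4  5  5  5

5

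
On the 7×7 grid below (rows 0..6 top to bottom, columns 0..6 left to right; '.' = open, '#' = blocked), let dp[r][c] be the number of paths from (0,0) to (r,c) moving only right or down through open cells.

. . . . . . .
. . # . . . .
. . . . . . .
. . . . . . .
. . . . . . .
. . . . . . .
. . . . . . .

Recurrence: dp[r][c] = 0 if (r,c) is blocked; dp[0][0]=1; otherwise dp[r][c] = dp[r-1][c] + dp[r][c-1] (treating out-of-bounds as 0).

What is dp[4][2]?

12

r\c   0   1   2   3   4   5   6
  0   1   1   1   1   1   1   1
  1   1   2   0   1   2   3   4
  2   1   3   3   4   6   9  13
  3   1   4   7  11  17  26  39
  4   1   5  12  23  40  66 105
  5   1   6  18  41  81 147 252
  6   1   7  25  66 147 294 546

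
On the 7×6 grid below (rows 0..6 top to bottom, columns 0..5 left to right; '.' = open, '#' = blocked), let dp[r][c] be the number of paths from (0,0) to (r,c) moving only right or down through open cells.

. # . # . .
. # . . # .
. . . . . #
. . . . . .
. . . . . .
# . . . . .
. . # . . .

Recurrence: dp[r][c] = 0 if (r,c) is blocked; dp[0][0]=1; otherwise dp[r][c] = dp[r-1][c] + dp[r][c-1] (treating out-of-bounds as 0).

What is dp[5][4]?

r\c   0   1   2   3   4   5
  0   1   0   0   0   0   0
  1   1   0   0   0   0   0
  2   1   1   1   1   1   0
  3   1   2   3   4   5   5
  4   1   3   6  10  15  20
  5   0   3   9  19  34  54
  6   0   3   0  19  53 107

34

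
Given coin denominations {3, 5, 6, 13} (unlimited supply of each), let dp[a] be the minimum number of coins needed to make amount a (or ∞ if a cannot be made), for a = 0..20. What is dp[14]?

3

 a  0  1  2  3  4  5  6  7  8  9 10 11 12 13 14 15 16 17 18 19 20
dp  0  -  -  1  -  1  1  -  2  2  2  2  2  1  3  3  2  3  2  2  4
(- denotes ∞ / unreachable)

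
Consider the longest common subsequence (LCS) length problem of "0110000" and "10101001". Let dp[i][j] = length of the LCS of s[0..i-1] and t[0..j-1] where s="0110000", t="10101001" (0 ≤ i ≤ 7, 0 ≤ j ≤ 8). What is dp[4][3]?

2

   ''  1  0  1  0  1  0  0  1
''  0  0  0  0  0  0  0  0  0
 0  0  0  1  1  1  1  1  1  1
 1  0  1  1  2  2  2  2  2  2
 1  0  1  1  2  2  3  3  3  3
 0  0  1  2  2  3  3  4  4  4
 0  0  1  2  2  3  3  4  5  5
 0  0  1  2  2  3  3  4  5  5
 0  0  1  2  2  3  3  4  5  5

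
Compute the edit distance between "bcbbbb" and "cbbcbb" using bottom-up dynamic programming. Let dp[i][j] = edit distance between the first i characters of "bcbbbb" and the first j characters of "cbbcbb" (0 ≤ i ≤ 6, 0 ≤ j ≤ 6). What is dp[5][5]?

2

   ''  c  b  b  c  b  b
''  0  1  2  3  4  5  6
 b  1  1  1  2  3  4  5
 c  2  1  2  2  2  3  4
 b  3  2  1  2  3  2  3
 b  4  3  2  1  2  3  2
 b  5  4  3  2  2  2  3
 b  6  5  4  3  3  2  2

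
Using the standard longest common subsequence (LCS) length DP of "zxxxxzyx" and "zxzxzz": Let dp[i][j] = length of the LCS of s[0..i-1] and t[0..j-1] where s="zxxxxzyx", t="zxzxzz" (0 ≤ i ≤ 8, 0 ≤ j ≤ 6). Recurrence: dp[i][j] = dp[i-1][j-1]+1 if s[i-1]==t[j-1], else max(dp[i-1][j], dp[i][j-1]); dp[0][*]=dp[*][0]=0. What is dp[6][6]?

4

   ''  z  x  z  x  z  z
''  0  0  0  0  0  0  0
 z  0  1  1  1  1  1  1
 x  0  1  2  2  2  2  2
 x  0  1  2  2  3  3  3
 x  0  1  2  2  3  3  3
 x  0  1  2  2  3  3  3
 z  0  1  2  3  3  4  4
 y  0  1  2  3  3  4  4
 x  0  1  2  3  4  4  4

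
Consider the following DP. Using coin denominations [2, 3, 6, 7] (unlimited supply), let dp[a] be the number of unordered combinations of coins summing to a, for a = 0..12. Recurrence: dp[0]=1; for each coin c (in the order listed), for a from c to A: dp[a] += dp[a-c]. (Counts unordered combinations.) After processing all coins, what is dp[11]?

4

after  coin     0     1     2     3     4     5     6     7     8     9    10    11    12
          2     1     0     1     0     1     0     1     0     1     0     1     0     1
          3     1     0     1     1     1     1     2     1     2     2     2     2     3
          6     1     0     1     1     1     1     3     1     3     3     3     3     6
          7     1     0     1     1     1     1     3     2     3     4     4     4     7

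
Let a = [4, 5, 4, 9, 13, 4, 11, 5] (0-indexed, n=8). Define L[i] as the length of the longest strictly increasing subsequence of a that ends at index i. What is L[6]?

4

   i    0    1    2    3    4    5    6    7
a[i]    4    5    4    9   13    4   11    5
L[i]    1    2    1    3    4    1    4    2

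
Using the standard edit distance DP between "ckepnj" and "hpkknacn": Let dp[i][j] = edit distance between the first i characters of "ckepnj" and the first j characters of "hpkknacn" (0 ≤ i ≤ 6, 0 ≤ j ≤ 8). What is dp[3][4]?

   ''  h  p  k  k  n  a  c  n
''  0  1  2  3  4  5  6  7  8
 c  1  1  2  3  4  5  6  6  7
 k  2  2  2  2  3  4  5  6  7
 e  3  3  3  3  3  4  5  6  7
 p  4  4  3  4  4  4  5  6  7
 n  5  5  4  4  5  4  5  6  6
 j  6  6  5  5  5  5  5  6  7

3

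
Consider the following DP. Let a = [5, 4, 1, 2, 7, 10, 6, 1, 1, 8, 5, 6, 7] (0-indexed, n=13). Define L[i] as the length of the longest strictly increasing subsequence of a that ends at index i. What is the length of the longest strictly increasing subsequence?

   i    0    1    2    3    4    5    6    7    8    9   10   11   12
a[i]    5    4    1    2    7   10    6    1    1    8    5    6    7
L[i]    1    1    1    2    3    4    3    1    1    4    3    4    5

5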